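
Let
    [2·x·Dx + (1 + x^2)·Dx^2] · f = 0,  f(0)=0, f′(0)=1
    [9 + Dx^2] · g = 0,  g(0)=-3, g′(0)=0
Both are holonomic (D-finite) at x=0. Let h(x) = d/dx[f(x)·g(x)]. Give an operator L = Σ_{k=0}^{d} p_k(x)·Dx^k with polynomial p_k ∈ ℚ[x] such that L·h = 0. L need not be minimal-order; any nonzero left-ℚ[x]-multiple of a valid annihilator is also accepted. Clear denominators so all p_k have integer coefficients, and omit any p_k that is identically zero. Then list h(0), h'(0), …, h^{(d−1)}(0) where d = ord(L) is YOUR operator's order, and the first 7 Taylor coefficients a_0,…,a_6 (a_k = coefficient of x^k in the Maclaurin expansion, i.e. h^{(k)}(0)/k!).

f: a_k = 0, 1, 0, -1/3, 0, 1/5, 0, …
g: a_k = -3, 0, 27/2, 0, -81/8, 0, 243/80, …
h₀=f·g: eliminate ⇒ L₀, order ≤ 2·2.
h₀' ⇒ L via d/dx closure of L₀.
L = (20358 + 86886·x^2 + 157437·x^4 + 155520·x^6 + 96228·x^8 + 36450·x^10 + 6561·x^12) + (6372·x + 25596·x^3 + 39960·x^5 + 32400·x^7 + 14580·x^9 + 2916·x^11)·Dx + (3432 + 15828·x^2 + 31110·x^4 + 33588·x^6 + 22032·x^8 + 8424·x^10 + 1458·x^12)·Dx^2 + (708·x + 2844·x^3 + 4440·x^5 + 3600·x^7 + 1620·x^9 + 324·x^11)·Dx^3 + (130 + 686·x^2 + 1513·x^4 + 1812·x^6 + 1260·x^8 + 486·x^10 + 81·x^12)·Dx^4  (order 4).
h: a_k = -3, 0, 87/2, 0, -609/8, 0, 5343/80, …
ICs: h(0) = -3, h′(0) = 0, h′′(0) = 87, h′′′(0) = 0.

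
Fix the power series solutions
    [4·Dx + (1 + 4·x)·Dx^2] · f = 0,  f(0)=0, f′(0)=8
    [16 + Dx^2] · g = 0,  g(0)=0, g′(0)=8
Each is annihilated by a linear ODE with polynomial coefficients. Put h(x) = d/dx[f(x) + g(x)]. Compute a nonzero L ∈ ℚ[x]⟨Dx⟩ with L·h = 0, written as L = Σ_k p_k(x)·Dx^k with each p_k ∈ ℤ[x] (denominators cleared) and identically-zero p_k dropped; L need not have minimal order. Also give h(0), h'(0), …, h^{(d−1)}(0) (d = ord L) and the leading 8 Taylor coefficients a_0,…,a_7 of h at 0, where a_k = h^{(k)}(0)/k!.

f: a_k = 0, 8, -16, 128/3, -128, 2048/5, -4096/3, 32768/7, …
g: a_k = 0, 8, 0, -64/3, 0, 256/15, 0, -2048/315, …
h₀=f+g: left-lcm gives L₀, ord ≤ 4.
Differentiate: ansatz ord ≤ ord L₀ ⇒ L.
L = (448 + 512·x + 1024·x^2) + (48 + 320·x + 768·x^2 + 1024·x^3)·Dx + (28 + 32·x + 64·x^2)·Dx^2 + (3 + 20·x + 48·x^2 + 64·x^3)·Dx^3  (order 3).
h: a_k = 16, -32, 64, -512, 6400/3, -8192, 1472512/45, -131072, …
ICs: h(0) = 16, h′(0) = -32, h′′(0) = 128.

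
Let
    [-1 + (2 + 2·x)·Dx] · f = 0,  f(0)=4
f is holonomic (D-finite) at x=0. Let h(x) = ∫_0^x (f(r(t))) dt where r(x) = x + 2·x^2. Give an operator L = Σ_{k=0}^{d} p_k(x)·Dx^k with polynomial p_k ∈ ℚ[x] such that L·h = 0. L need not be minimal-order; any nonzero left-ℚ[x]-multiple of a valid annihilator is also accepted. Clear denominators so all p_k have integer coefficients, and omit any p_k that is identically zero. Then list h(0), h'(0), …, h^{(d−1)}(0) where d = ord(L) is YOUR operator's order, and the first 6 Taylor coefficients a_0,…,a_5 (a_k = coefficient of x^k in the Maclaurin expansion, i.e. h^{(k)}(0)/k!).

L = (-1 - 4·x)·Dx + (2 + 2·x + 4·x^2)·Dx^2  (order 2).
h: a_k = 0, 4, 1, 7/6, -7/16, -21/160, …
ICs: h(0) = 0, h′(0) = 4.

f: a_k = 4, 2, -1/2, 1/4, -5/32, 7/64, …
f∘r: x↦r, Dx↦Dx/r' in L_f ⇒ L₀.
∫: right-multiply L₀ by Dx.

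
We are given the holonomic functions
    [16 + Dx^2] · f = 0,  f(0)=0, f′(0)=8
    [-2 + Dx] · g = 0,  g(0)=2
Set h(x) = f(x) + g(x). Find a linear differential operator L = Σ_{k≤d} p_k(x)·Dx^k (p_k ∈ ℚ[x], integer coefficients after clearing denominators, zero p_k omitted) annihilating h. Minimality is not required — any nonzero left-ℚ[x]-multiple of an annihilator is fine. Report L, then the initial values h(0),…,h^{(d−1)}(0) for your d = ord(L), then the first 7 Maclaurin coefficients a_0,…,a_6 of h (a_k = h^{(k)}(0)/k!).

L = -32 + 16·Dx - 2·Dx^2 + Dx^3  (order 3).
h: a_k = 2, 12, 4, -56/3, 4/3, 88/5, 8/45, …
ICs: h(0) = 2, h′(0) = 12, h′′(0) = 8.

f: a_k = 0, 8, 0, -64/3, 0, 256/15, 0, …
g: a_k = 2, 4, 4, 8/3, 4/3, 8/15, 8/45, …
Weyl lclm of L_f,L_g ⇒ L₀ (ord ≤ 3).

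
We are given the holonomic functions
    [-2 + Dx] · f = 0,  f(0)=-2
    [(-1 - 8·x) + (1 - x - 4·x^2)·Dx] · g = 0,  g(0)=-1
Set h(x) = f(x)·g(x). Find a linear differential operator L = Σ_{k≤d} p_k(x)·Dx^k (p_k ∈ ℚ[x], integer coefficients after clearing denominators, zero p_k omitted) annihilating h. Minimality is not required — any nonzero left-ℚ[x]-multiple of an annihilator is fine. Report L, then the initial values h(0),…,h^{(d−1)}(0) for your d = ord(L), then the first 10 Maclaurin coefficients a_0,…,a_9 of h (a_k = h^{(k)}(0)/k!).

f: a_k = -2, -4, -4, -8/3, -4/3, -8/15, -8/45, -16/315, -4/315, -8/2835, …
g: a_k = -1, -1, -5, -9, -29, -65, -181, -441, -1165, -2929, …
h₀=f·g: eliminate ⇒ L₀, order ≤ 1·1.
L = (3 + 6·x - 8·x^2) + (-1 + x + 4·x^2)·Dx  (order 1).
h: a_k = 2, 6, 18, 134/3, 118, 1486/5, 34622/45, 68538/35, 528754/105, 36482678/2835, …
ICs: h(0) = 2.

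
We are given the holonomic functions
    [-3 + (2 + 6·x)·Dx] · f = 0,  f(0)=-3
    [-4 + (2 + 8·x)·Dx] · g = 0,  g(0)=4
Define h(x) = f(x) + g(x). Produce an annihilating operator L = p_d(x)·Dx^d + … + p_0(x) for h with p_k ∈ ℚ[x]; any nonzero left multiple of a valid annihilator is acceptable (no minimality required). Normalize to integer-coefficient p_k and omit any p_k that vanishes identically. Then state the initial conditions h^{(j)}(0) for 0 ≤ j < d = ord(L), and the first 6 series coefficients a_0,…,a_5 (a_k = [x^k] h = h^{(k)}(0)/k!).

f: a_k = -3, -9/2, 27/8, -81/16, 1215/128, -5103/256, …
g: a_k = 4, 8, -8, 16, -40, 112, …
Weyl lclm of L_f,L_g ⇒ L₀ (ord ≤ 2).
L = -6 + (7 + 24·x)·Dx + (2 + 14·x + 24·x^2)·Dx^2  (order 2).
h: a_k = 1, 7/2, -37/8, 175/16, -3905/128, 23569/256, …
ICs: h(0) = 1, h′(0) = 7/2.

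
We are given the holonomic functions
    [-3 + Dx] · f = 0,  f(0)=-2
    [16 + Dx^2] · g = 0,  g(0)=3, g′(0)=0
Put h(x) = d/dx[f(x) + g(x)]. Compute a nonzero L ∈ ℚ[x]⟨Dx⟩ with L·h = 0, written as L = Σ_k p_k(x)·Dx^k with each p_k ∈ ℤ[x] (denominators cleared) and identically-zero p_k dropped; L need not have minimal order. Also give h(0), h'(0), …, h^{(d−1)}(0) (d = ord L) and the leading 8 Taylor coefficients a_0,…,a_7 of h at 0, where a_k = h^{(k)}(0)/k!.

L = 48 - 16·Dx + 3·Dx^2 - Dx^3  (order 3).
h: a_k = -6, -66, -27, 101, -81/4, -2291/20, -243/40, 30581/840, …
ICs: h(0) = -6, h′(0) = -66, h′′(0) = -54.

f: a_k = -2, -6, -9, -9, -27/4, -81/20, -81/40, -243/280, …
g: a_k = 3, 0, -24, 0, 32, 0, -256/15, 0, …
h₀=f+g: left-lcm gives L₀, ord ≤ 3.
h₀' ⇒ L via d/dx closure of L₀.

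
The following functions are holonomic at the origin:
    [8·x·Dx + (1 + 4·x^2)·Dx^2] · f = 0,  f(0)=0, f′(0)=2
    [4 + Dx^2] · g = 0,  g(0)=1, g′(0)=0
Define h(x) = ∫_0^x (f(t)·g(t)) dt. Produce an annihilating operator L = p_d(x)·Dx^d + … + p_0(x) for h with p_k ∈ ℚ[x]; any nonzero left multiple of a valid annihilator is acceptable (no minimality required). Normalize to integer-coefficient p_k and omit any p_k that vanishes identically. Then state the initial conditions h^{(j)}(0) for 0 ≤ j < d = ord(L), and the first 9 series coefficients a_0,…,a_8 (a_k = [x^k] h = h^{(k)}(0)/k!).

L = (80 + 832·x^2 + 1408·x^4 + 2048·x^6 + 2048·x^8)·Dx + (96·x + 640·x^3 + 1536·x^5 + 2048·x^7)·Dx^2 + (24 + 256·x^2 + 576·x^4 + 1024·x^6 + 1024·x^8)·Dx^3 + (24·x + 160·x^3 + 384·x^5 + 512·x^7)·Dx^4 + (1 + 12·x^2 + 56·x^4 + 128·x^6 + 128·x^8)·Dx^5  (order 5).
h: a_k = 0, 0, 1, 0, -5/3, 0, 98/45, 0, -1301/315, …
ICs: h(0) = 0, h′(0) = 0, h′′(0) = 2, h′′′(0) = 0, h′′′′(0) = -40.

f: a_k = 0, 2, 0, -8/3, 0, 32/5, 0, -128/7, 0, …
g: a_k = 1, 0, -2, 0, 2/3, 0, -4/45, 0, 2/315, …
Product ⇒ symmetric product L₀, ord ≤ 4.
∫: right-multiply L₀ by Dx.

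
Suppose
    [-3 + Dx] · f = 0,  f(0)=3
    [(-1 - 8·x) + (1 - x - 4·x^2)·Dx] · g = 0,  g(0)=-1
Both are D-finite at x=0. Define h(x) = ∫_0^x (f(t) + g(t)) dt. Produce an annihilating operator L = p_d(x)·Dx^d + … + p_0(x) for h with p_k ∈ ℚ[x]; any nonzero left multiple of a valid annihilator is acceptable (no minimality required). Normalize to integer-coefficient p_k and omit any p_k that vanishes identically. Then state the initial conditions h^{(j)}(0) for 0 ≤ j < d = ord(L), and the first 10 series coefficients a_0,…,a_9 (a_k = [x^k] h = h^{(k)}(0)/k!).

f: a_k = 3, 9, 27/2, 27/2, 81/8, 243/40, 243/80, 729/560, 2187/4480, 729/4480, …
g: a_k = -1, -1, -5, -9, -29, -65, -181, -441, -1165, -2929, …
h₀=f+g: left-lcm gives L₀, ord ≤ 2.
h=∫₀ˣh₀: take L = L₀·Dx.
L = (21 + 9·x + 396·x^2 + 288·x^3)·Dx + (-1 - 42·x - 159·x^2 + 72·x^3 + 144·x^4)·Dx^2 + (-2 + 13·x + 9·x^2 - 56·x^3 - 48·x^4)·Dx^3  (order 3).
h: a_k = 0, 2, 4, 17/6, 9/8, -151/40, -2357/240, -14237/560, -246231/4480, -5217013/40320, …
ICs: h(0) = 0, h′(0) = 2, h′′(0) = 8.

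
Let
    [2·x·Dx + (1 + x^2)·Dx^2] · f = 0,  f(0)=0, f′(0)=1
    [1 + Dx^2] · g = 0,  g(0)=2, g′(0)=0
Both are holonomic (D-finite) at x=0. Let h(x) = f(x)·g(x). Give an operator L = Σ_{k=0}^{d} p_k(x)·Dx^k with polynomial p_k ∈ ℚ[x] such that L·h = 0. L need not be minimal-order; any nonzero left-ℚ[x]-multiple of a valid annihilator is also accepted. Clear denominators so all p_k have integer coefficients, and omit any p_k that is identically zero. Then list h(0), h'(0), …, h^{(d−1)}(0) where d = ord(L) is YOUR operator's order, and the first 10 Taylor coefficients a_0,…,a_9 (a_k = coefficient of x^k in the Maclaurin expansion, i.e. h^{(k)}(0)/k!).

L = (10 + 26·x^2 + 11·x^4 + 4·x^6 + x^8) + (12·x + 20·x^3 + 12·x^5 + 4·x^7)·Dx + (12 + 32·x^2 + 18·x^4 + 8·x^6 + 2·x^8)·Dx^2 + (12·x + 20·x^3 + 12·x^5 + 4·x^7)·Dx^3 + (2 + 6·x^2 + 7·x^4 + 4·x^6 + x^8)·Dx^4  (order 4).
h: a_k = 0, 2, 0, -5/3, 0, 49/60, 0, -1301/2520, 0, 23147/60480, …
ICs: h(0) = 0, h′(0) = 2, h′′(0) = 0, h′′′(0) = -10.

f: a_k = 0, 1, 0, -1/3, 0, 1/5, 0, -1/7, 0, 1/9, …
g: a_k = 2, 0, -1, 0, 1/12, 0, -1/360, 0, 1/20160, 0, …
h₀=f·g: eliminate ⇒ L₀, order ≤ 2·2.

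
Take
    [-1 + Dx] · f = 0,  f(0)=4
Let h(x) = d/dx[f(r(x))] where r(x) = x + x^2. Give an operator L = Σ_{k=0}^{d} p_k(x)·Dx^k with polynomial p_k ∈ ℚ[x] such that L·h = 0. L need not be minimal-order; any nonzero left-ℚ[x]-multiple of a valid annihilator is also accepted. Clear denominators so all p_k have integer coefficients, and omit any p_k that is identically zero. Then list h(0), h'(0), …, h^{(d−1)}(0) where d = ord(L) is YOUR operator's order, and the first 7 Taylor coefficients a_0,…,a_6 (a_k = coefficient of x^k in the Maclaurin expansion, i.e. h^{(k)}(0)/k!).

L = (3 + 4·x + 4·x^2) + (-1 - 2·x)·Dx  (order 1).
h: a_k = 4, 12, 14, 50/3, 27/2, 331/30, 1303/180, …
ICs: h(0) = 4.

f: a_k = 4, 4, 2, 2/3, 1/6, 1/30, 1/180, …
Change of var in L_f (x↦r) gives L₀.
h₀' ⇒ L via d/dx closure of L₀.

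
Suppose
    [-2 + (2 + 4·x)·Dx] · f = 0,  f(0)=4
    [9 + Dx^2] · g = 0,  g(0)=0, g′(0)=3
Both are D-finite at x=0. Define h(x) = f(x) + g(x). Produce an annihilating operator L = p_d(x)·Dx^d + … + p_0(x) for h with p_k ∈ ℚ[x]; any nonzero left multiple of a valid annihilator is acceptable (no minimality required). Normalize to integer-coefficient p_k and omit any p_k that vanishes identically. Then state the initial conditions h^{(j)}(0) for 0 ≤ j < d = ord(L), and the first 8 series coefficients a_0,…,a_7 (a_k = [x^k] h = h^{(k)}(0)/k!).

f: a_k = 4, 4, -2, 2, -5/2, 7/2, -21/4, 33/4, …
g: a_k = 0, 3, 0, -9/2, 0, 81/40, 0, -243/560, …
h₀=f+g: left-lcm gives L₀, ord ≤ 3.
L = (-27 - 81·x - 81·x^2) + (18 + 117·x + 243·x^2 + 162·x^3)·Dx + (-3 - 9·x - 9·x^2)·Dx^2 + (2 + 13·x + 27·x^2 + 18·x^3)·Dx^3  (order 3).
h: a_k = 4, 7, -2, -5/2, -5/2, 221/40, -21/4, 4377/560, …
ICs: h(0) = 4, h′(0) = 7, h′′(0) = -4.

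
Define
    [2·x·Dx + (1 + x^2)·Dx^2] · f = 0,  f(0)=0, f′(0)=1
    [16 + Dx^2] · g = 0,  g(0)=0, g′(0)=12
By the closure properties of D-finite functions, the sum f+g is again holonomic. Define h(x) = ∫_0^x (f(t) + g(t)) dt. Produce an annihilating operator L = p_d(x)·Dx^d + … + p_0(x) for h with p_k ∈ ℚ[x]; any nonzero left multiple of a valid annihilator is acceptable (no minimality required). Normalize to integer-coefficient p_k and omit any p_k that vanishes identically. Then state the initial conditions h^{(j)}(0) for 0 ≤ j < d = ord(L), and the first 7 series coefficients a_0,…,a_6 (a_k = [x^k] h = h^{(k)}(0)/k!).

f: a_k = 0, 1, 0, -1/3, 0, 1/5, 0, …
g: a_k = 0, 12, 0, -32, 0, 128/5, 0, …
L₀ := lclm(L_f,L_g); ord L₀ ≤ 2+2.
h=∫₀ˣh₀: take L = L₀·Dx.
L = (64·x + 704·x^3 + 256·x^5)·Dx^2 + (112 + 416·x^2 + 432·x^4 + 128·x^6)·Dx^3 + (4·x + 44·x^3 + 16·x^5)·Dx^4 + (7 + 26·x^2 + 27·x^4 + 8·x^6)·Dx^5  (order 5).
h: a_k = 0, 0, 13/2, 0, -97/12, 0, 43/10, …
ICs: h(0) = 0, h′(0) = 0, h′′(0) = 13, h′′′(0) = 0, h′′′′(0) = -194.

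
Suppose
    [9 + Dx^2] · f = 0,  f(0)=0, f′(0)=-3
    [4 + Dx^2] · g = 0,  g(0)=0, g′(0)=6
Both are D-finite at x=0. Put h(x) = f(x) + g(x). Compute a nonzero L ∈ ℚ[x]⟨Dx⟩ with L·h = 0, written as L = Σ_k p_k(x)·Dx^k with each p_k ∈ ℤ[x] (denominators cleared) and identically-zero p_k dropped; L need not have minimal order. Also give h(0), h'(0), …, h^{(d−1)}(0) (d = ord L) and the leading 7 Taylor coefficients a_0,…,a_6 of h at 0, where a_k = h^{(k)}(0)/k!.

f: a_k = 0, -3, 0, 9/2, 0, -81/40, 0, …
g: a_k = 0, 6, 0, -4, 0, 4/5, 0, …
L₀ := lclm(L_f,L_g); ord L₀ ≤ 2+2.
L = 36 + 13·Dx^2 + Dx^4  (order 4).
h: a_k = 0, 3, 0, 1/2, 0, -49/40, 0, …
ICs: h(0) = 0, h′(0) = 3, h′′(0) = 0, h′′′(0) = 3.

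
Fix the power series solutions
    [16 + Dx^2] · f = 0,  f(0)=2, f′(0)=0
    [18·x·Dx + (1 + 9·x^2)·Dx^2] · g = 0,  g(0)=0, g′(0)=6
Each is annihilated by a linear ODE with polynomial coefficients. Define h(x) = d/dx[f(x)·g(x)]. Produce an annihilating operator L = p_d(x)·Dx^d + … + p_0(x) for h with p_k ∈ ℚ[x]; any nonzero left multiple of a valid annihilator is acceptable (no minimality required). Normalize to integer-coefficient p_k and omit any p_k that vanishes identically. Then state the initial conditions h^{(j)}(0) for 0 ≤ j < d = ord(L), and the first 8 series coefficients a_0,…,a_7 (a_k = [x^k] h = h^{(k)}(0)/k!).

f: a_k = 2, 0, -16, 0, 64/3, 0, -512/45, 0, …
g: a_k = 0, 6, 0, -18, 0, 486/5, 0, -4374/7, …
Product ⇒ symmetric product L₀, ord ≤ 4.
Differentiate: ansatz ord ≤ ord L₀ ⇒ L.
L = (524992 + 14103936·x^2 + 183342528·x^4 + 608394240·x^6 + 1431032832·x^8 + 3627970560·x^10 + 8707129344·x^12) + (314208·x + 11036736·x^3 + 108591840·x^5 + 419904000·x^7 + 1209323520·x^9 + 2176782336·x^11)·Dx + (38012 + 1098792·x^2 + 14837580·x^4 + 64186992·x^6 + 209112192·x^8 + 589545216·x^10 + 1088391168·x^12)·Dx^2 + (19638·x + 689796·x^3 + 6786990·x^5 + 26244000·x^7 + 75582720·x^9 + 136048896·x^11)·Dx^3 + (325 + 13581·x^2 + 211167·x^4 + 1635147·x^6 + 7479540·x^8 + 22674816·x^10 + 34012224·x^12)·Dx^4  (order 4).
h: a_k = 12, 0, -396, 0, 3052, 0, -342004/15, 0, …
ICs: h(0) = 12, h′(0) = 0, h′′(0) = -792, h′′′(0) = 0.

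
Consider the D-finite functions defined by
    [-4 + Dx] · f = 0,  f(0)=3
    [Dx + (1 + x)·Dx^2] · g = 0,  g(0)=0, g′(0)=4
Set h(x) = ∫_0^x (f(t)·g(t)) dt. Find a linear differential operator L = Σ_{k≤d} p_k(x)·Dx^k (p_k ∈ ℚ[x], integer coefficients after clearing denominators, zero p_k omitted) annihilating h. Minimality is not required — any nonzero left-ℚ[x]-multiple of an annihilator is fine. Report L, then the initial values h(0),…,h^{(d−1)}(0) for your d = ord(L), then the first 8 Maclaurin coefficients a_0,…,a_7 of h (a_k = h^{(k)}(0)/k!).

f: a_k = 3, 12, 24, 32, 32, 128/5, 256/15, 1024/105, …
g: a_k = 0, 4, -2, 4/3, -1, 4/5, -2/3, 4/7, …
f·g: L₀ = L_f ⊗_s L_g, ord ≤ 1·2.
h=∫h₀ ⇒ L = L₀·Dx.
L = (12 + 16·x)·Dx + (-7 - 8·x)·Dx^2 + (1 + x)·Dx^3  (order 3).
h: a_k = 0, 0, 6, 14, 19, 93/5, 72/5, 194/21, …
ICs: h(0) = 0, h′(0) = 0, h′′(0) = 12.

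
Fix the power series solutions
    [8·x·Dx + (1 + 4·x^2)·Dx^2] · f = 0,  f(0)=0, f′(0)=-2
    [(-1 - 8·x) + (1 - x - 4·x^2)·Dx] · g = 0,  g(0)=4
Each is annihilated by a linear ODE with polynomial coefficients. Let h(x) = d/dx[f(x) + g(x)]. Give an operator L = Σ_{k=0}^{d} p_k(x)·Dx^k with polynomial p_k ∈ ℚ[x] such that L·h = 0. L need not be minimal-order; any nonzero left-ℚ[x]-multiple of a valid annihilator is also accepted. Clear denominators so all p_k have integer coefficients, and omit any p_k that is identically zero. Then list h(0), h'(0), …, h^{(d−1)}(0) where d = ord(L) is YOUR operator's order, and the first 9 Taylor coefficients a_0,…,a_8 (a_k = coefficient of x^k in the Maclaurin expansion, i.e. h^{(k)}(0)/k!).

f: a_k = 0, -2, 0, 8/3, 0, -32/5, 0, 128/7, 0, …
g: a_k = 4, 4, 20, 36, 116, 260, 724, 1764, 4660, …
f+g: L₀ = lclm(L_f,L_g), ord ≤ 2+1.
Derive L from L₀ (diff closure).
L = (40 - 160·x - 2272·x^2 - 4608·x^3 - 16896·x^4 - 6144·x^6) + (-31 - 264·x - 364·x^2 - 2208·x^3 - 4160·x^4 - 12800·x^5 - 768·x^6 - 6144·x^7)·Dx + (5 + 11·x + 80·x^2 - 116·x^3 - 80·x^4 - 704·x^5 - 1536·x^6 - 256·x^7 - 1024·x^8)·Dx^2  (order 2).
h: a_k = 2, 40, 116, 464, 1268, 4344, 12476, 37280, 104932, …
ICs: h(0) = 2, h′(0) = 40.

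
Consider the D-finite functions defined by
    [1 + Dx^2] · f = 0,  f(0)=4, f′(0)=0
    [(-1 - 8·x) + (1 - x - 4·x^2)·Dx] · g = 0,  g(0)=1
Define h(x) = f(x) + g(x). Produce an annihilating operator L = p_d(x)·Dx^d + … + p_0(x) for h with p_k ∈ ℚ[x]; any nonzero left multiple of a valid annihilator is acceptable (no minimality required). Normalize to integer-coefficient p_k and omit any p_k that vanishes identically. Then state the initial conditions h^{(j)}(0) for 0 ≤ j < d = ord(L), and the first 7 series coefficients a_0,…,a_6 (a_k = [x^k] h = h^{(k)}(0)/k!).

f: a_k = 4, 0, -2, 0, 1/6, 0, -1/180, …
g: a_k = 1, 1, 5, 9, 29, 65, 181, …
L₀ := lclm(L_f,L_g); ord L₀ ≤ 2+1.
L = (-55 - 486·x - 553·x^2 - 1488·x^3 - 80·x^4 - 128·x^5) + (11 + 11·x + 23·x^2 - 169·x^3 - 348·x^4 - 48·x^5 - 64·x^6)·Dx + (-55 - 486·x - 553·x^2 - 1488·x^3 - 80·x^4 - 128·x^5)·Dx^2 + (11 + 11·x + 23·x^2 - 169·x^3 - 348·x^4 - 48·x^5 - 64·x^6)·Dx^3  (order 3).
h: a_k = 5, 1, 3, 9, 175/6, 65, 32579/180, …
ICs: h(0) = 5, h′(0) = 1, h′′(0) = 6.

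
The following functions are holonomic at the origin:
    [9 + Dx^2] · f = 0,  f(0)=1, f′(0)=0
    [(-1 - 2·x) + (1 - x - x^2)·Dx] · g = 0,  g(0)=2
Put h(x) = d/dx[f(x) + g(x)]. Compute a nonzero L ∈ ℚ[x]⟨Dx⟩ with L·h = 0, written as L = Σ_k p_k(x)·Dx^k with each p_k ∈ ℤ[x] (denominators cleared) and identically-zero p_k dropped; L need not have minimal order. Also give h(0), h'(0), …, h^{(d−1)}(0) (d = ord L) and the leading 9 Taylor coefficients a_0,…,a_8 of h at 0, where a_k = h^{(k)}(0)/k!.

L = (468 + 1026·x + 1170·x^2 + 450·x^3 + 630·x^4 + 486·x^5 + 162·x^6) + (-81 - 63·x + 252·x^2 + 45·x^3 - 90·x^4 + 153·x^5 + 189·x^6 + 54·x^7)·Dx + (52 + 114·x + 130·x^2 + 50·x^3 + 70·x^4 + 54·x^5 + 18·x^6)·Dx^2 + (-9 - 7·x + 28·x^2 + 5·x^3 - 10·x^4 + 17·x^5 + 21·x^6 + 6·x^7)·Dx^3  (order 3).
h: a_k = 2, -1, 18, 107/2, 80, 5997/40, 294, 305369/560, 990, …
ICs: h(0) = 2, h′(0) = -1, h′′(0) = 36.

f: a_k = 1, 0, -9/2, 0, 27/8, 0, -81/80, 0, 729/4480, …
g: a_k = 2, 2, 4, 6, 10, 16, 26, 42, 68, …
Sum ⇒ L₀ = lclm(L_f,L_g) in ℚ(x)⟨Dx⟩.
h=h₀': d/dx-closure on L₀ ⇒ L.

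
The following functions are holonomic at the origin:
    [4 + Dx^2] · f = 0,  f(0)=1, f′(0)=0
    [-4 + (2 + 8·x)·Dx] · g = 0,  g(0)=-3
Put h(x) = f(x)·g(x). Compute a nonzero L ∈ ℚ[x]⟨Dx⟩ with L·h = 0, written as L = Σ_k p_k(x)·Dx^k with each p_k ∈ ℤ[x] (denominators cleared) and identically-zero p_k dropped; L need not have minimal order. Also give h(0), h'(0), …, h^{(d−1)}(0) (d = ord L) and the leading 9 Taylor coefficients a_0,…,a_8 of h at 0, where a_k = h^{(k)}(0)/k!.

L = (16 + 32·x + 64·x^2) + (-4 - 16·x)·Dx + (1 + 8·x + 16·x^2)·Dx^2  (order 2).
h: a_k = -3, -6, 12, 0, 16, -64, 2944/15, -9472/15, 219392/105, …
ICs: h(0) = -3, h′(0) = -6.

f: a_k = 1, 0, -2, 0, 2/3, 0, -4/45, 0, 2/315, …
g: a_k = -3, -6, 6, -12, 30, -84, 252, -792, 2574, …
f·g: L₀ = L_f ⊗_s L_g, ord ≤ 2·1.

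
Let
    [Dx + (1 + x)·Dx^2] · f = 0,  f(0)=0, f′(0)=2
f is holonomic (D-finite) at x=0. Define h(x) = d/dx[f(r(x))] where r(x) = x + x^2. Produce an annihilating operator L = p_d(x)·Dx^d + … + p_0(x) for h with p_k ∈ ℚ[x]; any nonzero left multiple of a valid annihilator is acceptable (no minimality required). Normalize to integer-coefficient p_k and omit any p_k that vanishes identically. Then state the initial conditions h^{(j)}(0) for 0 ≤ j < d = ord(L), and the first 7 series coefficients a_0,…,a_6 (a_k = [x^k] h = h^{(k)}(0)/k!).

L = (-1 + 2·x + 2·x^2) + (1 + 3·x + 3·x^2 + 2·x^3)·Dx  (order 1).
h: a_k = 2, 2, -4, 2, 2, -4, 2, …
ICs: h(0) = 2.

f: a_k = 0, 2, -1, 2/3, -1/2, 2/5, -1/3, …
h₀=f(r): pull back L_f along r ⇒ L₀.
Differentiate: ansatz ord ≤ ord L₀ ⇒ L.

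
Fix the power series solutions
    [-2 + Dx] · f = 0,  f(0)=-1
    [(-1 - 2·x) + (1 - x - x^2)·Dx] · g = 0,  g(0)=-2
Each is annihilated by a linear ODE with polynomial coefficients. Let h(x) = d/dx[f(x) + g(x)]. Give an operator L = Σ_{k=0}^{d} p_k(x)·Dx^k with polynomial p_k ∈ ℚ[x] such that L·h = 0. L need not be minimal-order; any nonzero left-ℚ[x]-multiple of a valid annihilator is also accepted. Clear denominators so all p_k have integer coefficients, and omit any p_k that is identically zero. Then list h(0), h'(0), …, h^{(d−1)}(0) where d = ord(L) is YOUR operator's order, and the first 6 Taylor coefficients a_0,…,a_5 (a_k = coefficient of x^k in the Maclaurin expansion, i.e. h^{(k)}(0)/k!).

L = (10 + 44·x + 44·x^2 + 48·x^3 + 12·x^4) + (-7 - 24·x - 28·x^2 - 12·x^3 + 10·x^4 + 4·x^5)·Dx + (1 + x + 3·x^2 - 6·x^3 - 8·x^4 - 2·x^5)·Dx^2  (order 2).
h: a_k = -4, -12, -22, -128/3, -244/3, -2348/15, …
ICs: h(0) = -4, h′(0) = -12.

f: a_k = -1, -2, -2, -4/3, -2/3, -4/15, …
g: a_k = -2, -2, -4, -6, -10, -16, …
f+g: L₀ = lclm(L_f,L_g), ord ≤ 1+1.
Differentiate: ansatz ord ≤ ord L₀ ⇒ L.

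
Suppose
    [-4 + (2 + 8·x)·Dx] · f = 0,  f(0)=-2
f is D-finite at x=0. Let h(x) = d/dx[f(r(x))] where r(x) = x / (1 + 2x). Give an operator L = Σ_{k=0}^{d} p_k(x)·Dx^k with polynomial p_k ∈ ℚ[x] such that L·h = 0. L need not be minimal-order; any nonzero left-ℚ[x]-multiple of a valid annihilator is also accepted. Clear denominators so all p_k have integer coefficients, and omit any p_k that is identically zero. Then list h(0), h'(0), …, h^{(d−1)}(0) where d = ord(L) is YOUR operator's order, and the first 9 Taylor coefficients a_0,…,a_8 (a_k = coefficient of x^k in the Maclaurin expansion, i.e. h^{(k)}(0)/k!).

L = (-6 - 24·x) + (-1 - 8·x - 12·x^2)·Dx  (order 1).
h: a_k = -4, 24, -120, 592, -3000, 15696, -84336, 462240, -2570328, …
ICs: h(0) = -4.

f: a_k = -2, -4, 4, -8, 20, -56, 168, -528, 1716, …
L₀ from L_f via x↦r, Dx↦r'^{-1}Dx.
h₀' ⇒ L via d/dx closure of L₀.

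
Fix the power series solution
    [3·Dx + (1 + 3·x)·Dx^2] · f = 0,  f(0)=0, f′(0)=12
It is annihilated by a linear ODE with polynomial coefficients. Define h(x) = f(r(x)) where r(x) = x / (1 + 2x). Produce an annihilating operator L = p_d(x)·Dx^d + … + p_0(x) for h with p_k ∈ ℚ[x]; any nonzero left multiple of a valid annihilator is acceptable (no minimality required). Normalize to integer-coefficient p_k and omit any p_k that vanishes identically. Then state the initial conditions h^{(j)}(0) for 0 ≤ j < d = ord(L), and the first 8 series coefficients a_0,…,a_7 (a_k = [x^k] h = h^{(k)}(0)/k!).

f: a_k = 0, 12, -18, 36, -81, 972/5, -486, 8748/7, …
Change of var in L_f (x↦r) gives L₀.
L = (7 + 20·x)·Dx + (1 + 7·x + 10·x^2)·Dx^2  (order 2).
h: a_k = 0, 12, -42, 156, -609, 12372/5, -10374, 311988/7, …
ICs: h(0) = 0, h′(0) = 12.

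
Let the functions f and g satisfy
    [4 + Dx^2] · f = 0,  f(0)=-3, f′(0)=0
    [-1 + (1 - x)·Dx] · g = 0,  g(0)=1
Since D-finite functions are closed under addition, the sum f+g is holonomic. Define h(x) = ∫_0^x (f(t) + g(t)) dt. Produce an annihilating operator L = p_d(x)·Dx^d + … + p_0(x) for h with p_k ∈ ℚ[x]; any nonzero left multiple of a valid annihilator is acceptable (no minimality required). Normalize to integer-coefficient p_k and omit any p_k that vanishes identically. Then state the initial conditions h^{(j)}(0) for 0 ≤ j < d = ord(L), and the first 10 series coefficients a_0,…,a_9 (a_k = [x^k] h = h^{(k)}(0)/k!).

f: a_k = -3, 0, 6, 0, -2, 0, 4/15, 0, -2/105, 0, …
g: a_k = 1, 1, 1, 1, 1, 1, 1, 1, 1, 1, …
Sum ⇒ L₀ = lclm(L_f,L_g) in ℚ(x)⟨Dx⟩.
h=∫₀ˣh₀: take L = L₀·Dx.
L = (-20 + 16·x - 8·x^2)·Dx + (12 - 28·x + 24·x^2 - 8·x^3)·Dx^2 + (-5 + 4·x - 2·x^2)·Dx^3 + (3 - 7·x + 6·x^2 - 2·x^3)·Dx^4  (order 4).
h: a_k = 0, -2, 1/2, 7/3, 1/4, -1/5, 1/6, 19/105, 1/8, 103/945, …
ICs: h(0) = 0, h′(0) = -2, h′′(0) = 1, h′′′(0) = 14.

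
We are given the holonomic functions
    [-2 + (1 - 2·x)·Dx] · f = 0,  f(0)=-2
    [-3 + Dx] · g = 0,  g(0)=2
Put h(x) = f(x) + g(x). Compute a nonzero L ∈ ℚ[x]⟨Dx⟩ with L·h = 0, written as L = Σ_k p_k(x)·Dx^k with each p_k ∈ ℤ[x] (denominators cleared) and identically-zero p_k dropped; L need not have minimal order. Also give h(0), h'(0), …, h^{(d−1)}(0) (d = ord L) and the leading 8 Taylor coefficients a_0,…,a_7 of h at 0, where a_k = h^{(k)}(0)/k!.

f: a_k = -2, -4, -8, -16, -32, -64, -128, -256, …
g: a_k = 2, 6, 9, 9, 27/4, 81/20, 81/40, 243/280, …
f+g: L₀ = lclm(L_f,L_g), ord ≤ 1+1.
L = (-6 - 36·x) + (-1 + 36·x - 36·x^2)·Dx + (1 - 8·x + 12·x^2)·Dx^2  (order 2).
h: a_k = 0, 2, 1, -7, -101/4, -1199/20, -5039/40, -71437/280, …
ICs: h(0) = 0, h′(0) = 2.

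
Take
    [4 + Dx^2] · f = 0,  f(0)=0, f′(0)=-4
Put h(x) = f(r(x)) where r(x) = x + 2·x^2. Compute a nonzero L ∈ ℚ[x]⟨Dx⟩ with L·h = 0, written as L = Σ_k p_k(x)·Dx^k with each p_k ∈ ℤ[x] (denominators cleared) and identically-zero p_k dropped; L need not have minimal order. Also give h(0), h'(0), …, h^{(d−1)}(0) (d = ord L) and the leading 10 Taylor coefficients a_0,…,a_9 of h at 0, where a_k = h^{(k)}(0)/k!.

f: a_k = 0, -4, 0, 8/3, 0, -8/15, 0, 16/315, 0, -8/2835, …
Substitute x→r, Dx→(1/r')Dx; clear ⇒ L₀.
L = (4 + 48·x + 192·x^2 + 256·x^3) - 4·Dx + (1 + 4·x)·Dx^2  (order 2).
h: a_k = 0, -4, -8, 8/3, 16, 472/15, 16, -6704/315, -1888/45, -108872/2835, …
ICs: h(0) = 0, h′(0) = -4.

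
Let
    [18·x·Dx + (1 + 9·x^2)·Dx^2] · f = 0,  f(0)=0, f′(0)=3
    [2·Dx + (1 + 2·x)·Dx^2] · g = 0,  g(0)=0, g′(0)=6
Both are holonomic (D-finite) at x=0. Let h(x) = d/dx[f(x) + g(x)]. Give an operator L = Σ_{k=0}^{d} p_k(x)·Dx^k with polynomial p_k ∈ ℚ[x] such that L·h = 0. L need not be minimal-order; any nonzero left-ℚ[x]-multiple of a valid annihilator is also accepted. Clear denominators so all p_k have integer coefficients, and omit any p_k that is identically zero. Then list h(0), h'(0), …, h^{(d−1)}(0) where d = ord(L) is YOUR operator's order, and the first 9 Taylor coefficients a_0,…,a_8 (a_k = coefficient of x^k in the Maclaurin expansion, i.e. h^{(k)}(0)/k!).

L = (-18 - 108·x + 486·x^2 + 324·x^3) + (-13 - 36·x + 135·x^2 + 972·x^3 + 648·x^4)·Dx + (-1 + 7·x + 18·x^2 + 81·x^3 + 243·x^4 + 162·x^5)·Dx^2  (order 2).
h: a_k = 9, -12, -3, -48, 339, -192, -1803, -768, 21219, …
ICs: h(0) = 9, h′(0) = -12.

f: a_k = 0, 3, 0, -9, 0, 243/5, 0, -2187/7, 0, …
g: a_k = 0, 6, -6, 8, -12, 96/5, -32, 384/7, -96, …
f+g: L₀ = lclm(L_f,L_g), ord ≤ 2+2.
Derive L from L₀ (diff closure).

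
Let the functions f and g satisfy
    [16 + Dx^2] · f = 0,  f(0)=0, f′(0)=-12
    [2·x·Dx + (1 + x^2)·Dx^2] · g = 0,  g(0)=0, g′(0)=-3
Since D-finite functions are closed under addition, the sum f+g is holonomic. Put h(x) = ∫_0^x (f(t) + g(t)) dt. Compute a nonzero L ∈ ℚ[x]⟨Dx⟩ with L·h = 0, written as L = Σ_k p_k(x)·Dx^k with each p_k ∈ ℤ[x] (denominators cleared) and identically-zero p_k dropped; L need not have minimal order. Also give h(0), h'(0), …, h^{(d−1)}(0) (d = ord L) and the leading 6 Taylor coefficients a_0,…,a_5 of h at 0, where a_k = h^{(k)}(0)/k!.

f: a_k = 0, -12, 0, 32, 0, -128/5, …
g: a_k = 0, -3, 0, 1, 0, -3/5, …
Weyl lclm of L_f,L_g ⇒ L₀ (ord ≤ 4).
∫: right-multiply L₀ by Dx.
L = (64·x + 704·x^3 + 256·x^5)·Dx^2 + (112 + 416·x^2 + 432·x^4 + 128·x^6)·Dx^3 + (4·x + 44·x^3 + 16·x^5)·Dx^4 + (7 + 26·x^2 + 27·x^4 + 8·x^6)·Dx^5  (order 5).
h: a_k = 0, 0, -15/2, 0, 33/4, 0, …
ICs: h(0) = 0, h′(0) = 0, h′′(0) = -15, h′′′(0) = 0, h′′′′(0) = 198.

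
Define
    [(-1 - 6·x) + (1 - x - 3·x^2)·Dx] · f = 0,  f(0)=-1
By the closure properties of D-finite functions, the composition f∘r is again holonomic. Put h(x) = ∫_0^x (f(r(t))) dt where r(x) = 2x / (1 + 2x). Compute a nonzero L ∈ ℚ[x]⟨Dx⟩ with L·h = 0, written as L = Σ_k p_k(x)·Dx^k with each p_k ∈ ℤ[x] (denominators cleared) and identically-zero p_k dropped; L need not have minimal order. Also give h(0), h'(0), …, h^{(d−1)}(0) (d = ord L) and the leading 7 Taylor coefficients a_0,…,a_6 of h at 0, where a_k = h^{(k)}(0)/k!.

f: a_k = -1, -1, -4, -7, -19, -40, -97, …
f∘r: x↦r, Dx↦Dx/r' in L_f ⇒ L₀.
∫: right-multiply L₀ by Dx.
L = (2 + 28·x)·Dx + (-1 - 4·x + 8·x^2 + 24·x^3)·Dx^2  (order 2).
h: a_k = 0, -1, -1, -4, 0, -144/5, 48, …
ICs: h(0) = 0, h′(0) = -1.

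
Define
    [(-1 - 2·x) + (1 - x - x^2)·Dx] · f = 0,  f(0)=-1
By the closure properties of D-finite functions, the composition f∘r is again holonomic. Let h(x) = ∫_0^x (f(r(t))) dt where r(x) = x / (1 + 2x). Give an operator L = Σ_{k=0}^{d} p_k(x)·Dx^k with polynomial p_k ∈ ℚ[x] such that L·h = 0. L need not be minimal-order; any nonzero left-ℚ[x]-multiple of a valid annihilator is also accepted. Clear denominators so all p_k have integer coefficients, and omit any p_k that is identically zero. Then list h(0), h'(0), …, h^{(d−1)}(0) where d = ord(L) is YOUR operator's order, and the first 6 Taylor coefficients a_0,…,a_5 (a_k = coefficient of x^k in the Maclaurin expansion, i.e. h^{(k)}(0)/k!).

f: a_k = -1, -1, -2, -3, -5, -8, …
Change of var in L_f (x↦r) gives L₀.
Integrate: L := L₀·Dx.
L = (-1 - 4·x)·Dx + (1 + 5·x + 7·x^2 + 2·x^3)·Dx^2  (order 2).
h: a_k = 0, -1, -1/2, 0, 1/4, -3/5, …
ICs: h(0) = 0, h′(0) = -1.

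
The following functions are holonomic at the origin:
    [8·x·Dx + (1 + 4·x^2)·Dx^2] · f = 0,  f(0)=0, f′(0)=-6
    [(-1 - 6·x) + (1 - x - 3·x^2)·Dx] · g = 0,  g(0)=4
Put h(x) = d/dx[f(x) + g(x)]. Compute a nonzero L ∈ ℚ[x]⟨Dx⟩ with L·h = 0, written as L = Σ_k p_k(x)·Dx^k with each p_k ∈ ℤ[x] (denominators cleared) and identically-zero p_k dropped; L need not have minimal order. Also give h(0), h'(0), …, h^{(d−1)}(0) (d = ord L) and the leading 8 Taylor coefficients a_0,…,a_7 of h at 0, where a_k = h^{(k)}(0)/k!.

L = (32 - 128·x - 1488·x^2 - 2880·x^3 - 8424·x^4 - 2592·x^6) + (-25 - 160·x - 214·x^2 - 1188·x^3 - 2628·x^4 - 6264·x^5 - 432·x^6 - 2592·x^7)·Dx + (4 + 9·x + 54·x^2 - 66·x^3 - x^4 - 444·x^5 - 720·x^6 - 144·x^7 - 432·x^8)·Dx^2  (order 2).
h: a_k = -2, 32, 108, 304, 704, 2328, 6460, 16256, …
ICs: h(0) = -2, h′(0) = 32.

f: a_k = 0, -6, 0, 8, 0, -96/5, 0, 384/7, …
g: a_k = 4, 4, 16, 28, 76, 160, 388, 868, …
L₀ := lclm(L_f,L_g); ord L₀ ≤ 2+1.
Differentiate: ansatz ord ≤ ord L₀ ⇒ L.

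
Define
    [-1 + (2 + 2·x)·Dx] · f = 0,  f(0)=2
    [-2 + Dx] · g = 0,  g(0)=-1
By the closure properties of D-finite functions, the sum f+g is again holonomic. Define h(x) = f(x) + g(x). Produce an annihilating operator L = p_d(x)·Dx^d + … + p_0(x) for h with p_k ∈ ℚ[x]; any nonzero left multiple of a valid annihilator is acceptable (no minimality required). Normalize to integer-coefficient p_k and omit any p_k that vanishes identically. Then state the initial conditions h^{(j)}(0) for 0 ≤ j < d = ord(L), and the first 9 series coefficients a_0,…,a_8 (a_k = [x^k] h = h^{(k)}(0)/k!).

f: a_k = 2, 1, -1/4, 1/8, -5/64, 7/128, -21/512, 33/1024, -429/16384, …
g: a_k = -1, -2, -2, -4/3, -2/3, -4/15, -4/45, -8/315, -2/315, …
L₀ := lclm(L_f,L_g); ord L₀ ≤ 1+1.
L = (10 + 8·x) + (-17 - 32·x - 16·x^2)·Dx + (6 + 14·x + 8·x^2)·Dx^2  (order 2).
h: a_k = 1, -1, -9/4, -29/24, -143/192, -407/1920, -2993/23040, 2203/322560, -167903/5160960, …
ICs: h(0) = 1, h′(0) = -1.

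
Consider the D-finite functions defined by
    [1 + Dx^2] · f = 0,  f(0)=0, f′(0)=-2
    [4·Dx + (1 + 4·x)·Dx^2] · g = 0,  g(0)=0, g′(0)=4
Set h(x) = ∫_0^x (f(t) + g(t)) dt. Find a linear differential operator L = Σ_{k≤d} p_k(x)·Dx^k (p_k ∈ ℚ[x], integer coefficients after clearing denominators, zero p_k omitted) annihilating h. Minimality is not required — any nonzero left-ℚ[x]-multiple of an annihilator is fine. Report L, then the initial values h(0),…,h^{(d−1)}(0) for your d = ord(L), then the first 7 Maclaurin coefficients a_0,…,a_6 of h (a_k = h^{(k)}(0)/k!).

f: a_k = 0, -2, 0, 1/3, 0, -1/60, 0, …
g: a_k = 0, 4, -8, 64/3, -64, 1024/5, -2048/3, …
Sum ⇒ L₀ = lclm(L_f,L_g) in ℚ(x)⟨Dx⟩.
h=∫h₀ ⇒ L = L₀·Dx.
L = (388 + 32·x + 64·x^2)·Dx^2 + (33 + 140·x + 48·x^2 + 64·x^3)·Dx^3 + (388 + 32·x + 64·x^2)·Dx^4 + (33 + 140·x + 48·x^2 + 64·x^3)·Dx^5  (order 5).
h: a_k = 0, 0, 1, -8/3, 65/12, -64/5, 12287/360, …
ICs: h(0) = 0, h′(0) = 0, h′′(0) = 2, h′′′(0) = -16, h′′′′(0) = 130.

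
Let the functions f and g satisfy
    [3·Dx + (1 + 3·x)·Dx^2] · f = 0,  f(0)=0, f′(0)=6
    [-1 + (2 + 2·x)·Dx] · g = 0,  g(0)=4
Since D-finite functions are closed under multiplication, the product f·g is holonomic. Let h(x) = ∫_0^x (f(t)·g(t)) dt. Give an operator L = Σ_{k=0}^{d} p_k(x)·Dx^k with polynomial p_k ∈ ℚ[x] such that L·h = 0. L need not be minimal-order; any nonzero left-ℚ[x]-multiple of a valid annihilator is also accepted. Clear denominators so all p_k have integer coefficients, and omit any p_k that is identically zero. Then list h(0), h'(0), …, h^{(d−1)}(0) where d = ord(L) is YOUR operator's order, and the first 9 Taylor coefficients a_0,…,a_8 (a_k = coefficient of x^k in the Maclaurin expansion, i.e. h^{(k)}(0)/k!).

f: a_k = 0, 6, -9, 18, -81/2, 486/5, -243, 4374/7, -6561/4, …
g: a_k = 4, 2, -1/2, 1/4, -5/32, 7/64, -21/256, 33/512, -429/8192, …
f·g: L₀ = L_f ⊗_s L_g, ord ≤ 2·1.
∫: right-multiply L₀ by Dx.
L = (-3 + 3·x)·Dx + (8 + 8·x)·Dx^2 + (4 + 20·x + 28·x^2 + 12·x^3)·Dx^3  (order 3).
h: a_k = 0, 0, 12, -8, 51/4, -24, 7883/160, -60063/560, 8737857/35840, …
ICs: h(0) = 0, h′(0) = 0, h′′(0) = 24.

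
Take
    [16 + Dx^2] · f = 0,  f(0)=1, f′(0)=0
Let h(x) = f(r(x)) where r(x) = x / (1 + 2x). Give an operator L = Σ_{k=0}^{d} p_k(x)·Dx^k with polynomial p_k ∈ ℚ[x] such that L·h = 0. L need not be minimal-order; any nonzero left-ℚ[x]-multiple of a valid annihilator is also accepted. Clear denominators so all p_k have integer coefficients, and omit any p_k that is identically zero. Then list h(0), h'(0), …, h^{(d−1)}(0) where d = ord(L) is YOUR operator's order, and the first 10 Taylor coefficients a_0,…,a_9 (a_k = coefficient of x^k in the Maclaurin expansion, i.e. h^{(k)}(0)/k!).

f: a_k = 1, 0, -8, 0, 32/3, 0, -256/45, 0, 512/315, 0, …
h₀=f(r): pull back L_f along r ⇒ L₀.
L = 16 + (4 + 24·x + 48·x^2 + 32·x^3)·Dx + (1 + 8·x + 24·x^2 + 32·x^3 + 16·x^4)·Dx^2  (order 2).
h: a_k = 1, 0, -8, 32, -256/3, 512/3, -9856/45, -512/5, 602624/315, -2646016/315, …
ICs: h(0) = 1, h′(0) = 0.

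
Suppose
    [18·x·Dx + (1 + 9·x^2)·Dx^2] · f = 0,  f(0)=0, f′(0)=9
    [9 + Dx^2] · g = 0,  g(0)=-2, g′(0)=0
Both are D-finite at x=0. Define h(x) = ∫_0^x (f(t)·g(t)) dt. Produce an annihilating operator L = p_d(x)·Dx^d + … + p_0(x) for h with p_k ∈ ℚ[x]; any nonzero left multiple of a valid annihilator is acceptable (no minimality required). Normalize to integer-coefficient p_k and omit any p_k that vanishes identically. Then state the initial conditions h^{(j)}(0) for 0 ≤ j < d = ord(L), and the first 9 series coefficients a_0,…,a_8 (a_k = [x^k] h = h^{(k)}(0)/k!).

L = (810 + 18954·x^2 + 72171·x^4 + 236196·x^6 + 531441·x^8)·Dx + (972·x + 14580·x^3 + 78732·x^5 + 236196·x^7)·Dx^2 + (108 + 2592·x^2 + 13122·x^4 + 52488·x^6 + 118098·x^8)·Dx^3 + (108·x + 1620·x^3 + 8748·x^5 + 26244·x^7)·Dx^4 + (2 + 54·x^2 + 567·x^4 + 2916·x^6 + 6561·x^8)·Dx^5  (order 5).
h: a_k = 0, 0, -9, 0, 135/4, 0, -3969/40, 0, 948429/2240, …
ICs: h(0) = 0, h′(0) = 0, h′′(0) = -18, h′′′(0) = 0, h′′′′(0) = 810.

f: a_k = 0, 9, 0, -27, 0, 729/5, 0, -6561/7, 0, …
g: a_k = -2, 0, 9, 0, -27/4, 0, 81/40, 0, -729/2240, …
L₀ := L_f ⊗_s L_g (sym. prod.), ord ≤ 4.
∫: right-multiply L₀ by Dx.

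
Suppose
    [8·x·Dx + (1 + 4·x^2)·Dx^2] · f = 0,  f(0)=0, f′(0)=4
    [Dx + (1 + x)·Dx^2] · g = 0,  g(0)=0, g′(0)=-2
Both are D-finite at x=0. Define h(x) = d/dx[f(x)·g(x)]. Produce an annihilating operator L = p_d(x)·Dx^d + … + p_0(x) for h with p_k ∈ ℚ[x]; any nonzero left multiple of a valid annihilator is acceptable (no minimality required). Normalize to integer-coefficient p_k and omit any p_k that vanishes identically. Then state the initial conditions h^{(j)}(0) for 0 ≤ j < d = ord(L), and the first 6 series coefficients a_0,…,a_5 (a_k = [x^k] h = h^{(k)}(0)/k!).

f: a_k = 0, 4, 0, -16/3, 0, 64/5, …
g: a_k = 0, -2, 1, -2/3, 1/2, -2/5, …
h₀=f·g: eliminate ⇒ L₀, order ≤ 2·2.
Derive L from L₀ (diff closure).
L = (288 + 560·x + 3584·x^2 + 8640·x^3 + 7680·x^4 + 3328·x^5 + 1024·x^7) + (258 + 1840·x + 6992·x^2 + 19264·x^3 + 29440·x^4 + 23808·x^5 + 8960·x^6 + 3072·x^7 + 3584·x^8)·Dx + (36 + 628·x + 2496·x^2 + 6192·x^3 + 12288·x^4 + 15936·x^5 + 12288·x^6 + 5376·x^7 + 3072·x^8 + 2048·x^9)·Dx^2 + (17 + 66·x + 241·x^2 + 608·x^3 + 1152·x^4 + 1728·x^5 + 2016·x^6 + 1536·x^7 + 768·x^8 + 512·x^9 + 256·x^10)·Dx^3  (order 3).
h: a_k = 0, -16, 12, 32, -50/3, -2128/15, …
ICs: h(0) = 0, h′(0) = -16, h′′(0) = 24.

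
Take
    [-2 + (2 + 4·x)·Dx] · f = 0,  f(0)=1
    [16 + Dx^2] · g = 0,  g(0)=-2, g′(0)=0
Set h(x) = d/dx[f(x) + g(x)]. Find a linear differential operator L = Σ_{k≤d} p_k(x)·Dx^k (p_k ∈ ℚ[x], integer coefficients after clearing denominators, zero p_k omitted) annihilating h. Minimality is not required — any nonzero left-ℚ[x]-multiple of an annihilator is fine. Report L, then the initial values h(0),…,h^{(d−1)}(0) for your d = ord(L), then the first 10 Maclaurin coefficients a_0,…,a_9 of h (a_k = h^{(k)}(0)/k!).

f: a_k = 1, 1, -1/2, 1/2, -5/8, 7/8, -21/16, 33/16, -429/128, 715/128, …
g: a_k = -2, 0, 16, 0, -64/3, 0, 512/45, 0, -1024/315, 0, …
Weyl lclm of L_f,L_g ⇒ L₀ (ord ≤ 3).
Derive L from L₀ (diff closure).
L = (-496 - 1024·x - 1024·x^2) + (-304 - 1632·x - 3072·x^2 - 2048·x^3)·Dx + (-31 - 64·x - 64·x^2)·Dx^2 + (-19 - 102·x - 192·x^2 - 128·x^3)·Dx^3  (order 3).
h: a_k = 1, 31, 3/2, -527/6, 35/8, 7247/120, 231/16, -266207/5040, 6435/128, -32362273/362880, …
ICs: h(0) = 1, h′(0) = 31, h′′(0) = 3.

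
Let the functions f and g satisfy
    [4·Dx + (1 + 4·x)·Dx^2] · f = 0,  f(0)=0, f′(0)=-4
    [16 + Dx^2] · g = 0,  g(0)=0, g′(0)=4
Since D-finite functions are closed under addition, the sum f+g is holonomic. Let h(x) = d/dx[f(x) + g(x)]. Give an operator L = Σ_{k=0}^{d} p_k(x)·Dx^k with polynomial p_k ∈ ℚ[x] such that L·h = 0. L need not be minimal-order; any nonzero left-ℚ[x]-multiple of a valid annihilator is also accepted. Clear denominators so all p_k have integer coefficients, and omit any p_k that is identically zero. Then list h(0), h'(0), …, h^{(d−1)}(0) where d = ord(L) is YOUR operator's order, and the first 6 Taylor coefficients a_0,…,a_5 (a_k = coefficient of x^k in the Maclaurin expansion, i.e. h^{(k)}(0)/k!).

L = (448 + 512·x + 1024·x^2) + (48 + 320·x + 768·x^2 + 1024·x^3)·Dx + (28 + 32·x + 64·x^2)·Dx^2 + (3 + 20·x + 48·x^2 + 64·x^3)·Dx^3  (order 3).
h: a_k = 0, 16, -96, 256, -2944/3, 4096, …
ICs: h(0) = 0, h′(0) = 16, h′′(0) = -192.

f: a_k = 0, -4, 8, -64/3, 64, -1024/5, …
g: a_k = 0, 4, 0, -32/3, 0, 128/15, …
L₀ := lclm(L_f,L_g); ord L₀ ≤ 2+2.
Derive L from L₀ (diff closure).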